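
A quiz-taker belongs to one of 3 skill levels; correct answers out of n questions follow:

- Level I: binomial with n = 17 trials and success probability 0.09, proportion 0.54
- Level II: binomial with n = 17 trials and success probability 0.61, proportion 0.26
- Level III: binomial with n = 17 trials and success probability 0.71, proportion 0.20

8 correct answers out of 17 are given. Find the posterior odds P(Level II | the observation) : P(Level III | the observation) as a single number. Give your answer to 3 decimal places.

Only the two components matter; the odds are (w_i f_i(x)) / (w_j f_j(x)).
Binomial probabilities:
  f_I = C(17,8)·0.09^8·0.91^9 = 24310·4.30467e-09·0.42793 = 4.47814e-05
  f_II = C(17,8)·0.61^8·0.39^9 = 24310·0.0191707·0.000208728 = 0.0972759
  f_III = C(17,8)·0.71^8·0.29^9 = 24310·0.0645754·1.45071e-05 = 0.0227737
0.0252917 / 0.00455474 ≈ 5.553

5.553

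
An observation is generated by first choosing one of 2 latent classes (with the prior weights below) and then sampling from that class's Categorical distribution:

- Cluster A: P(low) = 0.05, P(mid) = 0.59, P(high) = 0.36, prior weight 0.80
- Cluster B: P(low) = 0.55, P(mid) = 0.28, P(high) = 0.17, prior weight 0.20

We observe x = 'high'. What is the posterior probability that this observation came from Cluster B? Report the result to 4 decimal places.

Apply Bayes' rule: the posterior for each component is proportional to its prior times its likelihood at x.
Evaluate each component's likelihood at the observed value:
  f_A = P(high | comp) = 0.36
  f_B = P(high | comp) = 0.17
Prior × likelihood for each component:
  π_A·f_A = 0.80 × 0.36 = 0.288
  π_B·f_B = 0.20 × 0.17 = 0.034
Evidence: 0.288 + 0.034 = 0.322
So the posterior for Cluster B is 0.034 / 0.322 ≈ 0.1056.

0.1056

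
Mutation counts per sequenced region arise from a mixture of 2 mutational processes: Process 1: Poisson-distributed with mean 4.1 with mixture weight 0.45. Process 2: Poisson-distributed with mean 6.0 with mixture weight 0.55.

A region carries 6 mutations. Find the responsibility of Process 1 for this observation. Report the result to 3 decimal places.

Apply Bayes' rule: the posterior for each component is proportional to its prior times its likelihood at x.
Poisson probabilities:
  L_1 = e^(−4.1)·4.1^6/6! = 0.109336
  L_2 = e^(−6.0)·6.0^6/6! = 0.160623
Unnormalised posteriors:
  π_1·L_1 = 0.45 × 0.109336 = 0.0492012
  π_2·L_2 = 0.55 × 0.160623 = 0.0883427
Evidence: 0.0492012 + 0.0883427 = 0.137544
Responsibility of Process 1: 0.0492012 / 0.137544 ≈ 0.358

0.358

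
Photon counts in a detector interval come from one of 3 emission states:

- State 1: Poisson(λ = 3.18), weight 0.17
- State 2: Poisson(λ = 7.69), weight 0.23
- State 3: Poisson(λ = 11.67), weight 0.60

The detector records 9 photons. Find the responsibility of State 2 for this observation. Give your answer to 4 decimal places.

Posterior ∝ prior × likelihood, so P(k | x) ∝ P(Z=k) f_k(x); normalise over all components.
Poisson probabilities:
  L_1 = e^(−3.18)·3.18^9/9! = 0.00381087
  L_2 = e^(−7.69)·7.69^9/9! = 0.118536
  L_3 = e^(−11.67)·11.67^9/9! = 0.0945492
Multiply by the mixture weights:
  P(Z=1)·L_1 = 0.17 × 0.00381087 = 0.000647849
  P(Z=2)·L_2 = 0.23 × 0.118536 = 0.0272632
  P(Z=3)·L_3 = 0.60 × 0.0945492 = 0.0567295
Evidence: 0.000647849 + 0.0272632 + 0.0567295 = 0.0846406
P(State 2 | 9 photons) = 0.0272632 / 0.0846406 ≈ 0.3221

0.3221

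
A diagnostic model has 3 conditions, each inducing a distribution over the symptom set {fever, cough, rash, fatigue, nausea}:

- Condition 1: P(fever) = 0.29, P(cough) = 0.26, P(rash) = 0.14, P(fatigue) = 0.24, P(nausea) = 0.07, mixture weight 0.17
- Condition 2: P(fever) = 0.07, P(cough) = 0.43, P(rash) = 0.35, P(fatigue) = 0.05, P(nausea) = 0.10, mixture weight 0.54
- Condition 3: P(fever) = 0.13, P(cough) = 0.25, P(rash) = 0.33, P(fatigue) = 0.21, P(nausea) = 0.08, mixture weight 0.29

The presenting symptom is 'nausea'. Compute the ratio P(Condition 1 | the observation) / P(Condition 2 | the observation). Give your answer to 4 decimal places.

Since P(k|x) ∝ π_k f_k(x), the posterior odds are π_i f_i(x) / (π_j f_j(x)).
Categorical probabilities:
  p_1 = P(nausea | comp) = 0.07
  p_2 = P(nausea | comp) = 0.10
  p_3 = P(nausea | comp) = 0.08
0.0119 / 0.054 ≈ 0.2204

0.2204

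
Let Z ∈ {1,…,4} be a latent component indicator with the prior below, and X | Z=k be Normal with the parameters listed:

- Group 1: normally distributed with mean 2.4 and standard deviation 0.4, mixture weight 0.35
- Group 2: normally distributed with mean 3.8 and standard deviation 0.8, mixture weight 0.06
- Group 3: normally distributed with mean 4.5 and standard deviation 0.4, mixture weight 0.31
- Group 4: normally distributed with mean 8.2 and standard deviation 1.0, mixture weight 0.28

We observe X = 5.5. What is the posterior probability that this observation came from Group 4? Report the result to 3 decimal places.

0.149

By Bayes' theorem, P(k | x) = π_k f_k(x) / Σ_j π_j f_j(x).
Evaluate each component's likelihood at the observed value:
  L_1 = (1/(0.4·√(2π)))·exp(−(5.5−2.4)²/(2·0.4²)) = 0.997356·exp(-30.03125) = 9.04574e-14
  L_2 = (1/(0.8·√(2π)))·exp(−(5.5−3.8)²/(2·0.8²)) = 0.498678·exp(-2.25781) = 0.0521512
  L_3 = (1/(0.4·√(2π)))·exp(−(5.5−4.5)²/(2·0.4²)) = 0.997356·exp(-3.12500) = 0.0438208
  L_4 = (1/(1.0·√(2π)))·exp(−(5.5−8.2)²/(2·1.0²)) = 0.398942·exp(-3.64500) = 0.0104209
Multiply by the mixture weights:
  π_1·L_1 = 0.35 × 9.04574e-14 = 3.16601e-14
  π_2·L_2 = 0.06 × 0.0521512 = 0.00312907
  π_3·L_3 = 0.31 × 0.0438208 = 0.0135844
  π_4·L_4 = 0.28 × 0.0104209 = 0.00291786
Marginal: 3.16601e-14 + 0.00312907 + 0.0135844 + 0.00291786 = 0.0196314
P(Group 4 | data) ≈ 0.149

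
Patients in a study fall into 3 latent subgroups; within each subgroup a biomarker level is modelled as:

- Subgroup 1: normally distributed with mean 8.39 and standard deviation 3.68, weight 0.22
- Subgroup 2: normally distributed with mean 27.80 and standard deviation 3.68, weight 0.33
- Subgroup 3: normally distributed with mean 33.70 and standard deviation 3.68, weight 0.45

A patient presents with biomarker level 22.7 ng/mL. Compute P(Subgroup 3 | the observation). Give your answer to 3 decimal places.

0.039

Posterior ∝ prior × likelihood, so P(k | x) ∝ w_k f_k(x); normalise over all components.
Normal densities:
  L_1 = 5.64359e-05
  L_2 = 0.0414956
  L_3 = 0.00124415
Multiply by the mixture weights:
  w_1·L_1 = 0.22 × 5.64359e-05 = 1.24159e-05
  w_2·L_2 = 0.33 × 0.0414956 = 0.0136935
  w_3·L_3 = 0.45 × 0.00124415 = 0.000559868
Denominator: 1.24159e-05 + 0.0136935 + 0.000559868 = 0.0142658
P(Subgroup 3 | the observation) ≈ 0.039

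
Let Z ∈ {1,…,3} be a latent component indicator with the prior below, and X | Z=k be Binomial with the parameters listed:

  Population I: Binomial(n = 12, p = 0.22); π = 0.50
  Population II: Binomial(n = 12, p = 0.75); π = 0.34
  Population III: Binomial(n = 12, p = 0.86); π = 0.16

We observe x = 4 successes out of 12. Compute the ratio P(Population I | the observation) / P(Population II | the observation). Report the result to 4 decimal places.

97.7628

Only the two components matter; the odds are (P(Z=i) f_i(x)) / (P(Z=j) f_j(x)).
Evaluate each component's likelihood at the observed value:
  f_I = C(12,4)·0.22^4·0.78^8 = 495·0.00234256·0.137011 = 0.158874
  f_II = C(12,4)·0.75^4·0.25^8 = 495·0.316406·1.52588e-05 = 0.00238985
  f_III = C(12,4)·0.86^4·0.14^8 = 495·0.547008·1.47579e-07 = 3.99598e-05
Posterior odds = (P(Z=I)·f_I) / (P(Z=II)·f_II) = (0.50·0.158874) / (0.34·0.00238985) = 0.079437 / 0.000812548 ≈ 97.7628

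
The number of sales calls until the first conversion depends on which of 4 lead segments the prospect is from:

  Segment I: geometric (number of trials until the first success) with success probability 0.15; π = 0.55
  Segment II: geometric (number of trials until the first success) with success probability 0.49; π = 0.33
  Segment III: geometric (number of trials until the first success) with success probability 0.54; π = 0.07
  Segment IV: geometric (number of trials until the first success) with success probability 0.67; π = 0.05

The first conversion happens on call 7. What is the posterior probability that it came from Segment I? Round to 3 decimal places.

P(component k | x) = w_k·f_k(x) / marginal(x), where marginal(x) = Σ_j w_j·f_j(x).
Geometric probabilities:
  f_I = 0.15·(1−0.15)^6 = 0.15·0.37715 = 0.0565724
  f_II = 0.49·(1−0.49)^6 = 0.49·0.0175963 = 0.00862218
  f_III = 0.54·(1−0.54)^6 = 0.54·0.0094743 = 0.00511612
  f_IV = 0.67·(1−0.67)^6 = 0.67·0.00129147 = 0.000865284
Prior × likelihood for each component:
  w_I·f_I = 0.55 × 0.0565724 = 0.0311148
  w_II·f_II = 0.33 × 0.00862218 = 0.00284532
  w_III·f_III = 0.07 × 0.00511612 = 0.000358128
  w_IV·f_IV = 0.05 × 0.000865284 = 4.32642e-05
Denominator: 0.0311148 + 0.00284532 + 0.000358128 + 4.32642e-05 = 0.0343615
So the posterior for Segment I is 0.0311148 / 0.0343615 ≈ 0.906.

0.906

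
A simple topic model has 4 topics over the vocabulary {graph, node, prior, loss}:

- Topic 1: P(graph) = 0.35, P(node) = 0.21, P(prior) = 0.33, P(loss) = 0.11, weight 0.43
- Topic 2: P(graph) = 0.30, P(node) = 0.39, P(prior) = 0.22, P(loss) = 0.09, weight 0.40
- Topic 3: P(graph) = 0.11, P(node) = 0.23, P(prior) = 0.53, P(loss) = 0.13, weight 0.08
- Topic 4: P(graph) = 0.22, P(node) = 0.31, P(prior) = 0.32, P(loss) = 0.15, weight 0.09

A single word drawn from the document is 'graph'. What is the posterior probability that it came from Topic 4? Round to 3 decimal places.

0.066

By Bayes' theorem, P(k | x) = P(Z=k) f_k(x) / Σ_j P(Z=j) f_j(x).
Component likelihoods at x = 'graph':
  L_1 = P(graph | comp) = 0.35
  L_2 = P(graph | comp) = 0.30
  L_3 = P(graph | comp) = 0.11
  L_4 = P(graph | comp) = 0.22
Unnormalised posteriors:
  P(Z=1)·L_1 = 0.43 × 0.35 = 0.1505
  P(Z=2)·L_2 = 0.40 × 0.3 = 0.12
  P(Z=3)·L_3 = 0.08 × 0.11 = 0.0088
  P(Z=4)·L_4 = 0.09 × 0.22 = 0.0198
Normaliser: 0.1505 + 0.12 + 0.0088 + 0.0198 = 0.2991
P(Topic 4 | x) ≈ 0.066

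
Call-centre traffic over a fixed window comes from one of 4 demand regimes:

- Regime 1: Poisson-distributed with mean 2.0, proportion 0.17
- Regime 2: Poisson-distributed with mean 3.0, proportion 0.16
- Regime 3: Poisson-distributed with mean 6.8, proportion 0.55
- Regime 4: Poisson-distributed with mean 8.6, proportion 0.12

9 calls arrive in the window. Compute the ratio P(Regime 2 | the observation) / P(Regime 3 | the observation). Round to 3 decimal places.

0.008

Since P(k|x) ∝ P(Z=k) f_k(x), the posterior odds are P(Z=i) f_i(x) / (P(Z=j) f_j(x)).
Evaluate each component's likelihood at the observed value:
  p_1 = e^(−2.0)·2.0^9/9! = 0.000190949
  p_2 = e^(−3.0)·3.0^9/9! = 0.0027005
  p_3 = e^(−6.8)·6.8^9/9! = 0.0954146
  p_4 = e^(−8.6)·8.6^9/9! = 0.130554
Odds = (0.16/0.55) × (0.0027005/0.0954146) = 0.290909 × 0.0283028 ≈ 0.008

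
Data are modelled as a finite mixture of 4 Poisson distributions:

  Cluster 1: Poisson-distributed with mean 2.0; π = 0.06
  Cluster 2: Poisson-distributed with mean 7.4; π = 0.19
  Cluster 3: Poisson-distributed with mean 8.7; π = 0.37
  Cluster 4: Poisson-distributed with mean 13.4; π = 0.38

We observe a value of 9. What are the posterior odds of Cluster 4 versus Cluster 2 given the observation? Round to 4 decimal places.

Since P(k|x) ∝ w_k f_k(x), the posterior odds are w_i f_i(x) / (w_j f_j(x)).
Poisson probabilities:
  L_1 = 0.000190949
  L_2 = 0.112084
  L_3 = 0.131084
  L_4 = 0.0581613
Odds = (0.38/0.19) × (0.0581613/0.112084) = 2 × 0.518909 ≈ 1.0378

1.0378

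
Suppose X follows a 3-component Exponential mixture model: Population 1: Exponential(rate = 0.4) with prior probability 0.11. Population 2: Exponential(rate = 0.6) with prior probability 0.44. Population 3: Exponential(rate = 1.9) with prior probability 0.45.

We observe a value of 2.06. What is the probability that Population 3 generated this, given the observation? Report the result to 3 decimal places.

By Bayes' theorem, P(k | x) = w_k f_k(x) / Σ_j w_j f_j(x).
Component likelihoods at x = 2.06:
  L_1 = 0.4·e^(−0.4·2.06) = 0.4·e^(−0.8240) = 0.175469
  L_2 = 0.6·e^(−0.6·2.06) = 0.6·e^(−1.2360) = 0.174326
  L_3 = 1.9·e^(−1.9·2.06) = 1.9·e^(−3.9140) = 0.0379249
Unnormalised posteriors:
  w_1·L_1 = 0.11 × 0.175469 = 0.0193016
  w_2·L_2 = 0.44 × 0.174326 = 0.0767036
  w_3·L_3 = 0.45 × 0.0379249 = 0.0170662
Sum: 0.0193016 + 0.0767036 + 0.0170662 = 0.113071
P(Population 3 | 2.06) = 0.0170662 / 0.113071 ≈ 0.151

0.151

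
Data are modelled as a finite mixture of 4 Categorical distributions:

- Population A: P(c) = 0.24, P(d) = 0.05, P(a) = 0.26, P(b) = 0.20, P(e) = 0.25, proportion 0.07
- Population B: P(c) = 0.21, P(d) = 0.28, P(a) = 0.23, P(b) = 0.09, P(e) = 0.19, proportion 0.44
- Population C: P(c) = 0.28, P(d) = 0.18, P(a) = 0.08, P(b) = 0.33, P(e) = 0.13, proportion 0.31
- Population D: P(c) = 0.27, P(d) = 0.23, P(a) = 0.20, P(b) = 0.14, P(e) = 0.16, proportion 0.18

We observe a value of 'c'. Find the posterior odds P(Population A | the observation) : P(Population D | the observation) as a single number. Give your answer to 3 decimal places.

0.346

The posterior odds equal the prior odds times the likelihood ratio: (w_i/w_j)·(f_i(x)/f_j(x)).
Categorical probabilities:
  p_A = P(c | comp) = 0.24
  p_B = P(c | comp) = 0.21
  p_C = P(c | comp) = 0.28
  p_D = P(c | comp) = 0.27
Odds = (0.07/0.18) × (0.24/0.27) = 0.388889 × 0.888889 ≈ 0.346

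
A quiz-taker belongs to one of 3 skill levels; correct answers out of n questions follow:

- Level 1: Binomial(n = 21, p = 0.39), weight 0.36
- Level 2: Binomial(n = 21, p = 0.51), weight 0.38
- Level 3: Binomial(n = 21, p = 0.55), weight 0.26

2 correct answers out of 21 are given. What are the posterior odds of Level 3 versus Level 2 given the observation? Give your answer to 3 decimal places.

0.158

Since P(k|x) ∝ π_k f_k(x), the posterior odds are π_i f_i(x) / (π_j f_j(x)).
Binomial probabilities:
  f_1 = C(21,2)·0.39^2·0.61^19 = 210·0.1521·8.34194e-05 = 0.0026645
  f_2 = C(21,2)·0.51^2·0.49^19 = 210·0.2601·1.29935e-06 = 7.09717e-05
  f_3 = C(21,2)·0.55^2·0.45^19 = 210·0.3025·2.57655e-07 = 1.63675e-05
Posterior odds = (π_3·f_3) / (π_2·f_2) = (0.26·1.63675e-05) / (0.38·7.09717e-05) = 4.25555e-06 / 2.69692e-05 ≈ 0.158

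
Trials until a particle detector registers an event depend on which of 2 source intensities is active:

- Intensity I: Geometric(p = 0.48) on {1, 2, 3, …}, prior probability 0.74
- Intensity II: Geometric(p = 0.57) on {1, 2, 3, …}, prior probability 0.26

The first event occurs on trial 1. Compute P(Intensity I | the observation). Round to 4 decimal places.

P(component k | x) = π_k·f_k(x) / marginal(x), where marginal(x) = Σ_j π_j·f_j(x).
Evaluate each component's likelihood at the observed value:
  L_I = 0.48
  L_II = 0.57
Prior × likelihood for each component:
  π_I·L_I = 0.74 × 0.48 = 0.3552
  π_II·L_II = 0.26 × 0.57 = 0.1482
Normaliser: 0.3552 + 0.1482 = 0.5034
P(Intensity I | the observation) = 0.3552 / 0.5034 ≈ 0.7056

0.7056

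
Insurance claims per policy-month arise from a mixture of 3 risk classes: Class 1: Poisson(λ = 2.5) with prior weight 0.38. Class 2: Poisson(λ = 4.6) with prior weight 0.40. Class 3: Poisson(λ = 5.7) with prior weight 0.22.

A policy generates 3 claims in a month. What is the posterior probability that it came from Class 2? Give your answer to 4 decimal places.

The responsibility of component k is π_k f_k(x) divided by Σ_j π_j f_j(x).
Poisson probabilities:
  L_1 = e^(−2.5)·2.5^3/3! = 0.213763
  L_2 = e^(−4.6)·4.6^3/3! = 0.163068
  L_3 = e^(−5.7)·5.7^3/3! = 0.103275
Multiply by the mixture weights:
  π_1·L_1 = 0.38 × 0.213763 = 0.0812299
  π_2·L_2 = 0.40 × 0.163068 = 0.065227
  π_3·L_3 = 0.22 × 0.103275 = 0.0227205
Evidence: 0.0812299 + 0.065227 + 0.0227205 = 0.169177
Responsibility of Class 2: 0.065227 / 0.169177 ≈ 0.3856

0.3856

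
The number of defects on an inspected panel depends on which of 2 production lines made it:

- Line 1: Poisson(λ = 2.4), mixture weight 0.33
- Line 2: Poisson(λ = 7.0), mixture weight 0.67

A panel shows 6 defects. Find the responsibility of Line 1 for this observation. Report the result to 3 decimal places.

0.074

The responsibility of component k is π_k f_k(x) divided by Σ_j π_j f_j(x).
Evaluate each component's likelihood at the observed value:
  L_1 = 0.0240784
  L_2 = 0.149003
Prior × likelihood for each component:
  π_1·L_1 = 0.33 × 0.0240784 = 0.00794588
  π_2·L_2 = 0.67 × 0.149003 = 0.0998319
Normaliser: 0.00794588 + 0.0998319 = 0.107778
P(Line 1 | data) ≈ 0.074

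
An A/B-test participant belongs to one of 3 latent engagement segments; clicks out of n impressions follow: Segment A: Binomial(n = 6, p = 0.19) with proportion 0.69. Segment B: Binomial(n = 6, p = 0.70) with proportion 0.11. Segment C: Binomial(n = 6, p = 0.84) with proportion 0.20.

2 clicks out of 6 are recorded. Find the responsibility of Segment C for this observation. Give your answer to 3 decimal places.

0.008

Posterior ∝ prior × likelihood, so P(k | x) ∝ π_k f_k(x); normalise over all components.
Binomial probabilities:
  p_A = C(6,2)·0.19^2·0.81^4 = 15·0.0361·0.430467 = 0.233098
  p_B = C(6,2)·0.70^2·0.30^4 = 15·0.49·0.0081 = 0.059535
  p_C = C(6,2)·0.84^2·0.16^4 = 15·0.7056·0.00065536 = 0.00693633
Prior × likelihood for each component:
  π_A·p_A = 0.69 × 0.233098 = 0.160838
  π_B·p_B = 0.11 × 0.059535 = 0.00654885
  π_C·p_C = 0.20 × 0.00693633 = 0.00138727
Marginal: 0.160838 + 0.00654885 + 0.00138727 = 0.168774
Responsibility of Segment C: 0.00138727 / 0.168774 ≈ 0.008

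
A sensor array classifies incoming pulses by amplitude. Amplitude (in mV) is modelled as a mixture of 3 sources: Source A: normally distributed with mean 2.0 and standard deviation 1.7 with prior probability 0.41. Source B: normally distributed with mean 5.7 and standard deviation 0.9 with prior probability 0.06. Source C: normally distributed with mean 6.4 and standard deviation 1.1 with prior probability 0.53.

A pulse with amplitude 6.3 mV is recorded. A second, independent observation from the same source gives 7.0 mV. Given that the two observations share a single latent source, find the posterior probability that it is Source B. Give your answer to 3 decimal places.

The responsibility of component k is π_k f_k(x) divided by Σ_j π_j f_j(x).
Since both observations come from the same component, the likelihood for component k is f_k(x₁)·f_k(x₂).
  p_A = [(1/(1.7·√(2π)))·exp(−(6.3−2.0)²/(2·1.7²)) = 0.234672·exp(-3.19896) = 0.00957568] × [0.00310474] = 2.973e-05
  p_B = [(1/(0.9·√(2π)))·exp(−(6.3−5.7)²/(2·0.9²)) = 0.443269·exp(-0.22222) = 0.354942] × [0.156173] = 0.0554326
  p_C = [(1/(1.1·√(2π)))·exp(−(6.3−6.4)²/(2·1.1²)) = 0.362675·exp(-0.00413) = 0.361179] × [0.312544] = 0.112885
Unnormalised posteriors:
  π_A·p_A = 0.41 × 2.973e-05 = 1.21893e-05
  π_B·p_B = 0.06 × 0.0554326 = 0.00332595
  π_C·p_C = 0.53 × 0.112885 = 0.0598288
Evidence: 1.21893e-05 + 0.00332595 + 0.0598288 = 0.0631669
P(Source B | x) ≈ 0.053

0.053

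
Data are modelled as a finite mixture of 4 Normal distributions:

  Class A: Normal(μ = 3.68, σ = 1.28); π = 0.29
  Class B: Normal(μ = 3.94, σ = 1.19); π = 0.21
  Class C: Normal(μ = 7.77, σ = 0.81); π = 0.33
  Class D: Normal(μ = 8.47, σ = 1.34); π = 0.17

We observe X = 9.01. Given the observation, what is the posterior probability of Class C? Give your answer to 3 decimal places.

Apply Bayes' rule: the posterior for each component is proportional to its prior times its likelihood at x.
Component likelihoods at x = 9.01:
  L_A = 5.35172e-05
  L_B = 3.83468e-05
  L_C = 0.152592
  L_D = 0.274499
Unnormalised posteriors:
  P(Z=A)·L_A = 0.29 × 5.35172e-05 = 1.552e-05
  P(Z=B)·L_B = 0.21 × 3.83468e-05 = 8.05282e-06
  P(Z=C)·L_C = 0.33 × 0.152592 = 0.0503552
  P(Z=D)·L_D = 0.17 × 0.274499 = 0.0466649
Evidence: 1.552e-05 + 8.05282e-06 + 0.0503552 + 0.0466649 = 0.0970437
P(Class C | data) ≈ 0.519

0.519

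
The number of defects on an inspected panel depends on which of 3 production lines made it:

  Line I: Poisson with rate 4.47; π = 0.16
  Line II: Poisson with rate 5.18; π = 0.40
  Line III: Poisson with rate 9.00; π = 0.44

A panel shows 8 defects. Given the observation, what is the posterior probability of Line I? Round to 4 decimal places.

Apply Bayes' rule: the posterior for each component is proportional to its prior times its likelihood at x.
Component likelihoods at x = 8 defects:
  p_I = 0.0452526
  p_II = 0.0723556
  p_III = 0.131756
Prior × likelihood for each component:
  π_I·p_I = 0.16 × 0.0452526 = 0.00724041
  π_II·p_II = 0.40 × 0.0723556 = 0.0289422
  π_III·p_III = 0.44 × 0.131756 = 0.0579725
Sum: 0.00724041 + 0.0289422 + 0.0579725 = 0.0941551
Responsibility of Line I: 0.00724041 / 0.0941551 ≈ 0.0769

0.0769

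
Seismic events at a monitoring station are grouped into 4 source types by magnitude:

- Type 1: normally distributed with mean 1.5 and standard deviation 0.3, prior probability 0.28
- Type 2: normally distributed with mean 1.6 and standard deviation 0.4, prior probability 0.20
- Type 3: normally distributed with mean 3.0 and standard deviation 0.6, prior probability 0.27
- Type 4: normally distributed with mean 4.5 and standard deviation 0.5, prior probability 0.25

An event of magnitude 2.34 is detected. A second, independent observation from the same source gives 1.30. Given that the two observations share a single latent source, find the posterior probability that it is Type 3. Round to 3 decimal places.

0.033

Apply Bayes' rule: the posterior for each component is proportional to its prior times its likelihood at x.
Since both observations come from the same component, the likelihood for component k is f_k(x₁)·f_k(x₂).
  f_1 = [(1/(0.3·√(2π)))·exp(−(2.34−1.5)²/(2·0.3²)) = 1.329808·exp(-3.92000) = 0.0263848] × [1.06483] = 0.0280953
  f_2 = [(1/(0.4·√(2π)))·exp(−(2.34−1.6)²/(2·0.4²)) = 0.997356·exp(-1.71125) = 0.180162] × [0.752844] = 0.135634
  f_3 = [(1/(0.6·√(2π)))·exp(−(2.34−3.0)²/(2·0.6²)) = 0.664904·exp(-0.60500) = 0.363087] × [0.0120102] = 0.00436073
  f_4 = [(1/(0.5·√(2π)))·exp(−(2.34−4.5)²/(2·0.5²)) = 0.797885·exp(-9.33120) = 7.07052e-05] × [1.01763e-09] = 7.19516e-14
Multiply by the mixture weights:
  π_1·f_1 = 0.28 × 0.0280953 = 0.00786668
  π_2·f_2 = 0.20 × 0.135634 = 0.0271268
  π_3·f_3 = 0.27 × 0.00436073 = 0.0011774
  π_4·f_4 = 0.25 × 7.19516e-14 = 1.79879e-14
Denominator: 0.00786668 + 0.0271268 + 0.0011774 + 1.79879e-14 = 0.0361709
So the posterior for Type 3 is 0.0011774 / 0.0361709 ≈ 0.033.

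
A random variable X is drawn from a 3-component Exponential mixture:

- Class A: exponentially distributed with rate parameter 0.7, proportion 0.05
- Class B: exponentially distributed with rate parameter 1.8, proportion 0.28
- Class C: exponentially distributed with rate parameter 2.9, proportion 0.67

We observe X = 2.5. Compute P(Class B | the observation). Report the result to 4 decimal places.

0.4287

Posterior ∝ prior × likelihood, so P(k | x) ∝ P(Z=k) f_k(x); normalise over all components.
Component likelihoods at x = 2.5:
  L_A = 0.7·e^(−0.7·2.5) = 0.7·e^(−1.7500) = 0.121642
  L_B = 1.8·e^(−1.8·2.5) = 1.8·e^(−4.5000) = 0.0199962
  L_C = 2.9·e^(−2.9·2.5) = 2.9·e^(−7.2500) = 0.00205951
Unnormalised posteriors:
  P(Z=A)·L_A = 0.05 × 0.121642 = 0.00608209
  P(Z=B)·L_B = 0.28 × 0.0199962 = 0.00559893
  P(Z=C)·L_C = 0.67 × 0.00205951 = 0.00137987
Evidence: 0.00608209 + 0.00559893 + 0.00137987 = 0.0130609
So the posterior for Class B is 0.00559893 / 0.0130609 ≈ 0.4287.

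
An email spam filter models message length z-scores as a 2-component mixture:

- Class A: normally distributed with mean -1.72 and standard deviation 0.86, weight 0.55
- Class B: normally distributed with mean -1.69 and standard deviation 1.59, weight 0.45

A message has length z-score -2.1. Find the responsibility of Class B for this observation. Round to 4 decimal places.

0.3206

P(component k | x) = P(Z=k)·f_k(x) / marginal(x), where marginal(x) = Σ_j P(Z=j)·f_j(x).
Evaluate each component's likelihood at the observed value:
  L_A = (1/(0.86·√(2π)))·exp(−(-2.1−-1.72)²/(2·0.86²)) = 0.463886·exp(-0.09762) = 0.420742
  L_B = (1/(1.59·√(2π)))·exp(−(-2.1−-1.69)²/(2·1.59²)) = 0.250907·exp(-0.03325) = 0.242703
Multiply by the mixture weights:
  P(Z=A)·L_A = 0.55 × 0.420742 = 0.231408
  P(Z=B)·L_B = 0.45 × 0.242703 = 0.109216
Sum: 0.231408 + 0.109216 = 0.340624
So the posterior for Class B is 0.109216 / 0.340624 ≈ 0.3206.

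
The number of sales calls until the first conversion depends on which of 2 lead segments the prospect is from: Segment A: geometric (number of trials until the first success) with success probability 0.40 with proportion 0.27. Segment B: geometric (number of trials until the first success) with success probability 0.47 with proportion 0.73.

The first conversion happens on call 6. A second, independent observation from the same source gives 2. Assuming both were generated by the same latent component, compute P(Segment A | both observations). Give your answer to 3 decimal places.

P(component k | x) = w_k·f_k(x) / marginal(x), where marginal(x) = Σ_j w_j·f_j(x).
Since both observations come from the same component, the likelihood for component k is f_k(x₁)·f_k(x₂).
  p_A = [0.40·(1−0.40)^5 = 0.40·0.07776 = 0.031104] × [0.24] = 0.00746496
  p_B = [0.47·(1−0.47)^5 = 0.47·0.0418195 = 0.0196552] × [0.2491] = 0.00489611
Weight by the priors:
  w_A·p_A = 0.27 × 0.00746496 = 0.00201554
  w_B·p_B = 0.73 × 0.00489611 = 0.00357416
Normaliser: 0.00201554 + 0.00357416 = 0.0055897
Responsibility of Segment A: 0.00201554 / 0.0055897 ≈ 0.361

0.361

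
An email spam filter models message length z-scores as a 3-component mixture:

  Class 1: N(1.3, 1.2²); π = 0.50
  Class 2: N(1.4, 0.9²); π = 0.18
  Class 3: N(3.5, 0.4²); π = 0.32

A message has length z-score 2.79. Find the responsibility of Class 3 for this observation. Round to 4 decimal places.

0.3951

By Bayes' theorem, P(k | x) = π_k f_k(x) / Σ_j π_j f_j(x).
Normal densities:
  p_1 = 0.153796
  p_2 = 0.134494
  p_3 = 0.206396
Unnormalised posteriors:
  π_1·p_1 = 0.50 × 0.153796 = 0.076898
  π_2·p_2 = 0.18 × 0.134494 = 0.024209
  π_3·p_3 = 0.32 × 0.206396 = 0.0660466
Denominator: 0.076898 + 0.024209 + 0.0660466 = 0.167154
Responsibility of Class 3: 0.0660466 / 0.167154 ≈ 0.3951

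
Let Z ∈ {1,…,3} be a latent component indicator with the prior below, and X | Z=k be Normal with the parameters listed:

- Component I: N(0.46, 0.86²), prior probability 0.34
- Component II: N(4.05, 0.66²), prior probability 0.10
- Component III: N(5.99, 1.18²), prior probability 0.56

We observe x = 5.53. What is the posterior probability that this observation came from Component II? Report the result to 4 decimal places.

Posterior ∝ prior × likelihood, so P(k | x) ∝ π_k f_k(x); normalise over all components.
Component likelihoods at x = 5.53:
  L_I = (1/(0.86·√(2π)))·exp(−(5.53−0.46)²/(2·0.86²)) = 0.463886·exp(-17.37757) = 1.31653e-08
  L_II = (1/(0.66·√(2π)))·exp(−(5.53−4.05)²/(2·0.66²)) = 0.604458·exp(-2.51423) = 0.0489157
  L_III = (1/(1.18·√(2π)))·exp(−(5.53−5.99)²/(2·1.18²)) = 0.338087·exp(-0.07598) = 0.313349
Weight by the priors:
  π_I·L_I = 0.34 × 1.31653e-08 = 4.47619e-09
  π_II·L_II = 0.10 × 0.0489157 = 0.00489157
  π_III·L_III = 0.56 × 0.313349 = 0.175476
Marginal: 4.47619e-09 + 0.00489157 + 0.175476 = 0.180367
So the posterior for Component II is 0.00489157 / 0.180367 ≈ 0.0271.

0.0271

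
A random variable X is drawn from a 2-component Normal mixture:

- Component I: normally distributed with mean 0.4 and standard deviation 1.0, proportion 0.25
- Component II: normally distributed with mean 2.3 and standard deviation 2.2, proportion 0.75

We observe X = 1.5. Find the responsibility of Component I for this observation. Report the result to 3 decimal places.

0.300

Posterior ∝ prior × likelihood, so P(k | x) ∝ π_k f_k(x); normalise over all components.
Component likelihoods at x = 1.5:
  L_I = (1/(1.0·√(2π)))·exp(−(1.5−0.4)²/(2·1.0²)) = 0.398942·exp(-0.60500) = 0.217852
  L_II = (1/(2.2·√(2π)))·exp(−(1.5−2.3)²/(2·2.2²)) = 0.181337·exp(-0.06612) = 0.169736
Unnormalised posteriors:
  π_I·L_I = 0.25 × 0.217852 = 0.054463
  π_II·L_II = 0.75 × 0.169736 = 0.127302
Normaliser: 0.054463 + 0.127302 = 0.181765
P(Component I | x) = 0.054463 / 0.181765 ≈ 0.300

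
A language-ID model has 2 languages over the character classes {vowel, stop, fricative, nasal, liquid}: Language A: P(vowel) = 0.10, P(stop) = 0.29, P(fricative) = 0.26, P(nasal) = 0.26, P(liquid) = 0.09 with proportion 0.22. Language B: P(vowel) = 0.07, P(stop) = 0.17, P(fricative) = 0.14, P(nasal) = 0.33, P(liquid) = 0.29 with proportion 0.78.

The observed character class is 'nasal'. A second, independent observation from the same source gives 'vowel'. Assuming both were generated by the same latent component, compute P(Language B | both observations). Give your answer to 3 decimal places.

Apply Bayes' rule: the posterior for each component is proportional to its prior times its likelihood at x.
Since both observations come from the same component, the likelihood for component k is f_k(x₁)·f_k(x₂).
  p_A = [0.26] × [0.1] = 0.026
  p_B = [0.33] × [0.07] = 0.0231
Prior × likelihood for each component:
  P(Z=A)·p_A = 0.22 × 0.026 = 0.00572
  P(Z=B)·p_B = 0.78 × 0.0231 = 0.018018
Denominator: 0.00572 + 0.018018 = 0.023738
P(Language B | x₁, x₂) ≈ 0.759

0.759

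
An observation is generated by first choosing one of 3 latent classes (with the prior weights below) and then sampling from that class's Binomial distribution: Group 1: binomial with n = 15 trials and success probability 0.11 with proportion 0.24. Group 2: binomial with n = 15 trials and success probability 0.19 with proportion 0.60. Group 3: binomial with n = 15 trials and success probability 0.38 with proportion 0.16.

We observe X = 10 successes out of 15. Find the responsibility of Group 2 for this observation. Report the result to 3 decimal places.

0.014

By Bayes' theorem, P(k | x) = P(Z=k) f_k(x) / Σ_j P(Z=j) f_j(x).
Binomial probabilities:
  p_1 = C(15,10)·0.11^10·0.89^5 = 3003·2.59374e-10·0.558406 = 4.34943e-07
  p_2 = C(15,10)·0.19^10·0.81^5 = 3003·6.13107e-08·0.348678 = 6.41973e-05
  p_3 = C(15,10)·0.38^10·0.62^5 = 3003·6.27821e-05·0.0916133 = 0.0172723
Multiply by the mixture weights:
  P(Z=1)·p_1 = 0.24 × 4.34943e-07 = 1.04386e-07
  P(Z=2)·p_2 = 0.60 × 6.41973e-05 = 3.85184e-05
  P(Z=3)·p_3 = 0.16 × 0.0172723 = 0.00276357
Marginal: 1.04386e-07 + 3.85184e-05 + 0.00276357 = 0.00280219
So the posterior for Group 2 is 3.85184e-05 / 0.00280219 ≈ 0.014.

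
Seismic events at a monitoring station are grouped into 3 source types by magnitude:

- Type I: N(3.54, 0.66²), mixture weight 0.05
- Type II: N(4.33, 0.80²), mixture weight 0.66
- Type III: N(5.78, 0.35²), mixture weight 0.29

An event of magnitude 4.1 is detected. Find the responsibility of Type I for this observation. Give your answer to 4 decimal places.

0.0626

By Bayes' theorem, P(k | x) = π_k f_k(x) / Σ_j π_j f_j(x).
Component likelihoods at x = 4.1:
  p_I = 0.421732
  p_II = 0.478488
  p_III = 1.1318e-05
Weight by the priors:
  π_I·p_I = 0.05 × 0.421732 = 0.0210866
  π_II·p_II = 0.66 × 0.478488 = 0.315802
  π_III·p_III = 0.29 × 1.1318e-05 = 3.28222e-06
Normaliser: 0.0210866 + 0.315802 + 3.28222e-06 = 0.336892
So the posterior for Type I is 0.0210866 / 0.336892 ≈ 0.0626.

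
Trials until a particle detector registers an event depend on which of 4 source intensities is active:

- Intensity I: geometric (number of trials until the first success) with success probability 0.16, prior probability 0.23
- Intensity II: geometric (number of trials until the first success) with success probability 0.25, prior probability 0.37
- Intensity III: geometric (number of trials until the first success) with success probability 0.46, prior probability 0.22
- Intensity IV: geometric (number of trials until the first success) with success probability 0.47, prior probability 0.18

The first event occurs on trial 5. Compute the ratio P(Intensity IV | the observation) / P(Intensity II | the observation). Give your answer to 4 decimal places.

0.2281

Since P(k|x) ∝ P(Z=k) f_k(x), the posterior odds are P(Z=i) f_i(x) / (P(Z=j) f_j(x)).
Geometric probabilities:
  f_I = 0.16·(1−0.16)^4 = 0.16·0.497871 = 0.0796594
  f_II = 0.25·(1−0.25)^4 = 0.25·0.316406 = 0.0791016
  f_III = 0.46·(1−0.46)^4 = 0.46·0.0850306 = 0.0391141
  f_IV = 0.47·(1−0.47)^4 = 0.47·0.0789048 = 0.0370853
0.00667535 / 0.0292676 ≈ 0.2281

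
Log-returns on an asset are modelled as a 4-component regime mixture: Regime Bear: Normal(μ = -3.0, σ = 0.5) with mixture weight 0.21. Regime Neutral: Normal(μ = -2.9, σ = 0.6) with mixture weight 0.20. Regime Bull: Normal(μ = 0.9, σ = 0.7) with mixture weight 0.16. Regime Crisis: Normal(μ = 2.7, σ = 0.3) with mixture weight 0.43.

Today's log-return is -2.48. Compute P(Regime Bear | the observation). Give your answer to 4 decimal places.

0.4838

By Bayes' theorem, P(k | x) = w_k f_k(x) / Σ_j w_j f_j(x).
Normal densities:
  L_Bear = (1/(0.5·√(2π)))·exp(−(-2.48−-3.0)²/(2·0.5²)) = 0.797885·exp(-0.54080) = 0.464594
  L_Neutral = (1/(0.6·√(2π)))·exp(−(-2.48−-2.9)²/(2·0.6²)) = 0.664904·exp(-0.24500) = 0.520423
  L_Bull = (1/(0.7·√(2π)))·exp(−(-2.48−0.9)²/(2·0.7²)) = 0.569918·exp(-11.65755) = 4.93176e-06
  L_Crisis = (1/(0.3·√(2π)))·exp(−(-2.48−2.7)²/(2·0.3²)) = 1.329808·exp(-149.06889) = 2.42099e-65
Prior × likelihood for each component:
  w_Bear·L_Bear = 0.21 × 0.464594 = 0.0975647
  w_Neutral·L_Neutral = 0.20 × 0.520423 = 0.104085
  w_Bull·L_Bull = 0.16 × 4.93176e-06 = 7.89082e-07
  w_Crisis·L_Crisis = 0.43 × 2.42099e-65 = 1.04103e-65
Evidence: 0.0975647 + 0.104085 + 7.89082e-07 + 1.04103e-65 = 0.20165
P(Regime Bear | x) = 0.0975647 / 0.20165 ≈ 0.4838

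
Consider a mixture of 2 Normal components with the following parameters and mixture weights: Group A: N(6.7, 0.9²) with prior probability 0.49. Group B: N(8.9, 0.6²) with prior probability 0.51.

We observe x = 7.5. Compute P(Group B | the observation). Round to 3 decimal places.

The responsibility of component k is π_k f_k(x) divided by Σ_j π_j f_j(x).
Evaluate each component's likelihood at the observed value:
  L_A = 0.298603
  L_B = 0.0437031
Unnormalised posteriors:
  π_A·L_A = 0.49 × 0.298603 = 0.146316
  π_B·L_B = 0.51 × 0.0437031 = 0.0222886
Sum: 0.146316 + 0.0222886 = 0.168604
P(Group B | data) ≈ 0.132

0.132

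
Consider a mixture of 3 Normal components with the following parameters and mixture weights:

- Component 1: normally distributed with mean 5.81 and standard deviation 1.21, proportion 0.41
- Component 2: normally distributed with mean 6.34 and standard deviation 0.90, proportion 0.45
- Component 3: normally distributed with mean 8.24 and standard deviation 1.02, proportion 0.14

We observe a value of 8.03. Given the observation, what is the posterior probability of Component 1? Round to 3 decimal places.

0.222

Posterior ∝ prior × likelihood, so P(k | x) ∝ w_k f_k(x); normalise over all components.
Normal densities:
  f_1 = 0.0612592
  f_2 = 0.0760319
  f_3 = 0.382918
Unnormalised posteriors:
  w_1·f_1 = 0.41 × 0.0612592 = 0.0251163
  w_2·f_2 = 0.45 × 0.0760319 = 0.0342143
  w_3·f_3 = 0.14 × 0.382918 = 0.0536085
Denominator: 0.0251163 + 0.0342143 + 0.0536085 = 0.112939
Responsibility of Component 1: 0.0251163 / 0.112939 ≈ 0.222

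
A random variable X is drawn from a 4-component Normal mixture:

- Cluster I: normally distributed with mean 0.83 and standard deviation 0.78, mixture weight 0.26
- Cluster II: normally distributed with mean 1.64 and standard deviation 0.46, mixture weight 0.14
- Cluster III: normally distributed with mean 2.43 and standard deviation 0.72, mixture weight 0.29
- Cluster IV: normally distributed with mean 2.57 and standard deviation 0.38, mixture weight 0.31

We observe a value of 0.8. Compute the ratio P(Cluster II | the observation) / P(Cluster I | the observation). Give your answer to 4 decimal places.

Only the two components matter; the odds are (w_i f_i(x)) / (w_j f_j(x)).
Normal densities:
  L_I = (1/(0.78·√(2π)))·exp(−(0.8−0.83)²/(2·0.78²)) = 0.511464·exp(-0.00074) = 0.511086
  L_II = (1/(0.46·√(2π)))·exp(−(0.8−1.64)²/(2·0.46²)) = 0.867266·exp(-1.66730) = 0.163702
  L_III = (1/(0.72·√(2π)))·exp(−(0.8−2.43)²/(2·0.72²)) = 0.554087·exp(-2.56260) = 0.0427224
  L_IV = (1/(0.38·√(2π)))·exp(−(0.8−2.57)²/(2·0.38²)) = 1.049848·exp(-10.84799) = 2.04128e-05
0.0229183 / 0.132882 ≈ 0.1725

0.1725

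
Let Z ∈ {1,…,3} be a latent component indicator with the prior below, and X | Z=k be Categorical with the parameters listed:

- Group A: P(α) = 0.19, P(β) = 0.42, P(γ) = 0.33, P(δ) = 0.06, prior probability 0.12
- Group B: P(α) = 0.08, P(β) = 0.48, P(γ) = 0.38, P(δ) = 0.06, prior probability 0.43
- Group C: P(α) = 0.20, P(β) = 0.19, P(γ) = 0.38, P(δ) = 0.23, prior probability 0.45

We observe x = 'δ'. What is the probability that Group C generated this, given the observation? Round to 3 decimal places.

0.758

By Bayes' theorem, P(k | x) = π_k f_k(x) / Σ_j π_j f_j(x).
Evaluate each component's likelihood at the observed value:
  f_A = 0.06
  f_B = 0.06
  f_C = 0.23
Prior × likelihood for each component:
  π_A·f_A = 0.12 × 0.06 = 0.0072
  π_B·f_B = 0.43 × 0.06 = 0.0258
  π_C·f_C = 0.45 × 0.23 = 0.1035
Sum: 0.0072 + 0.0258 + 0.1035 = 0.1365
Responsibility of Group C: 0.1035 / 0.1365 ≈ 0.758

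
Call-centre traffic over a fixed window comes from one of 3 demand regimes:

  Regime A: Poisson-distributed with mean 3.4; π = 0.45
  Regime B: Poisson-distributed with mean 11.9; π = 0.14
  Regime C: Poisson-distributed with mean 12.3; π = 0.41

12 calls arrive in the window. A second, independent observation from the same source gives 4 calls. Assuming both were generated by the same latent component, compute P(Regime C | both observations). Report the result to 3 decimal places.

0.659

Apply Bayes' rule: the posterior for each component is proportional to its prior times its likelihood at x.
Since both observations come from the same component, the likelihood for component k is f_k(x₁)·f_k(x₂).
  f_A = [e^(−3.4)·3.4^12/12! = 0.000166268] × [0.185825] = 3.08967e-05
  f_B = [e^(−11.9)·11.9^12/12! = 0.11432] × [0.00567378] = 0.000648626
  f_C = [e^(−12.3)·12.3^12/12! = 0.113947] × [0.00434097] = 0.00049464
Multiply by the mixture weights:
  π_A·f_A = 0.45 × 3.08967e-05 = 1.39035e-05
  π_B·f_B = 0.14 × 0.000648626 = 9.08077e-05
  π_C·f_C = 0.41 × 0.00049464 = 0.000202802
Denominator: 1.39035e-05 + 9.08077e-05 + 0.000202802 = 0.000307514
Responsibility of Regime C: 0.000202802 / 0.000307514 ≈ 0.659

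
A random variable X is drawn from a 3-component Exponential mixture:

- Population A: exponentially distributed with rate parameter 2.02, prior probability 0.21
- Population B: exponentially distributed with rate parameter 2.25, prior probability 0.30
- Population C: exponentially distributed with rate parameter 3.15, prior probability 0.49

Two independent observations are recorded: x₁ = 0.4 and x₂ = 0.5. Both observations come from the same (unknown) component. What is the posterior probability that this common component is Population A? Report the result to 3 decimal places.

0.223

P(component k | x) = π_k·f_k(x) / marginal(x), where marginal(x) = Σ_j π_j·f_j(x).
Since both observations come from the same component, the likelihood for component k is f_k(x₁)·f_k(x₂).
  L_A = [0.900412] × [0.735722] = 0.662453
  L_B = [0.914782] × [0.730468] = 0.668219
  L_C = [0.89351] × [0.652074] = 0.582635
Prior × likelihood for each component:
  π_A·L_A = 0.21 × 0.662453 = 0.139115
  π_B·L_B = 0.30 × 0.668219 = 0.200466
  π_C·L_C = 0.49 × 0.582635 = 0.285491
Marginal: 0.139115 + 0.200466 + 0.285491 = 0.625072
So the posterior for Population A is 0.139115 / 0.625072 ≈ 0.223.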